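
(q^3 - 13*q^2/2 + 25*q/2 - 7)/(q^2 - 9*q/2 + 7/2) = q - 2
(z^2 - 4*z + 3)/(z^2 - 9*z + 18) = (z - 1)/(z - 6)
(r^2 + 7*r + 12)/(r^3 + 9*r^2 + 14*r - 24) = (r + 3)/(r^2 + 5*r - 6)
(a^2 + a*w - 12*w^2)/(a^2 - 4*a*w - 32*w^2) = (-a + 3*w)/(-a + 8*w)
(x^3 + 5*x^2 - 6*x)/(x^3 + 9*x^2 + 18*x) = (x - 1)/(x + 3)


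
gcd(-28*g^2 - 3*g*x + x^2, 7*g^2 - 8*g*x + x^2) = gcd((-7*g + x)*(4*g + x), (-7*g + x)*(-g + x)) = -7*g + x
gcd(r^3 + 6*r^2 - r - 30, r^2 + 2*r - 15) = r + 5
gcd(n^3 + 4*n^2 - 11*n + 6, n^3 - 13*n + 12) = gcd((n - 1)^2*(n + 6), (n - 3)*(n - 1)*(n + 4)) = n - 1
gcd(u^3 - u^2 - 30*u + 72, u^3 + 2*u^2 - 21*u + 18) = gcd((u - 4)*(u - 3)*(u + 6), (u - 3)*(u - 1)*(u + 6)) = u^2 + 3*u - 18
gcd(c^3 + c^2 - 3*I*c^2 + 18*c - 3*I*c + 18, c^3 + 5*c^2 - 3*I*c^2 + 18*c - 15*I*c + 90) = c^2 - 3*I*c + 18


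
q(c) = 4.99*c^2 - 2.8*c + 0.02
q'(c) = 9.98*c - 2.8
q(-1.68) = 18.81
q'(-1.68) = -19.57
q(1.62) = 8.58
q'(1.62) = 13.37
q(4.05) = 70.53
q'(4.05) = 37.62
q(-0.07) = 0.24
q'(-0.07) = -3.50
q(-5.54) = 168.68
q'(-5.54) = -58.09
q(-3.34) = 65.04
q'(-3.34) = -36.13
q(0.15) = -0.29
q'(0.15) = -1.30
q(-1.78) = 20.81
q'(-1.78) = -20.56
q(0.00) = 0.02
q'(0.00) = -2.80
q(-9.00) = 429.41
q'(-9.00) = -92.62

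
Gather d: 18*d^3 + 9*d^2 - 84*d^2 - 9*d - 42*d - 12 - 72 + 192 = 18*d^3 - 75*d^2 - 51*d + 108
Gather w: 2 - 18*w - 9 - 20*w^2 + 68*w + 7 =-20*w^2 + 50*w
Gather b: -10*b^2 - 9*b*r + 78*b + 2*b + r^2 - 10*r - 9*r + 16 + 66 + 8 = -10*b^2 + b*(80 - 9*r) + r^2 - 19*r + 90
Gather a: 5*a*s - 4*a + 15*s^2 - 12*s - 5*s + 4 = a*(5*s - 4) + 15*s^2 - 17*s + 4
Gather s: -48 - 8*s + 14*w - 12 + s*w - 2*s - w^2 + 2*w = s*(w - 10) - w^2 + 16*w - 60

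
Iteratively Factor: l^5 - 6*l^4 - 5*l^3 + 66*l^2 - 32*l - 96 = (l - 2)*(l^4 - 4*l^3 - 13*l^2 + 40*l + 48) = (l - 2)*(l + 1)*(l^3 - 5*l^2 - 8*l + 48) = (l - 4)*(l - 2)*(l + 1)*(l^2 - l - 12) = (l - 4)^2*(l - 2)*(l + 1)*(l + 3)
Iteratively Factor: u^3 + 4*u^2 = (u)*(u^2 + 4*u) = u^2*(u + 4)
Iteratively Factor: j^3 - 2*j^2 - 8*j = (j - 4)*(j^2 + 2*j) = j*(j - 4)*(j + 2)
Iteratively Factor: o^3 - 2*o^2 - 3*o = (o)*(o^2 - 2*o - 3) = o*(o - 3)*(o + 1)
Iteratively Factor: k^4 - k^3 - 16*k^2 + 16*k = (k + 4)*(k^3 - 5*k^2 + 4*k) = (k - 4)*(k + 4)*(k^2 - k) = k*(k - 4)*(k + 4)*(k - 1)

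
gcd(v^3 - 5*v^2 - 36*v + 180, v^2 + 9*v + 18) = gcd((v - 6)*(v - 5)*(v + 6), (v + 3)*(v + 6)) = v + 6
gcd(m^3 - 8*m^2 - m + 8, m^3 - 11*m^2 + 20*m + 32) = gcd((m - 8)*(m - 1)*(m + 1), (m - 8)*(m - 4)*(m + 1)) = m^2 - 7*m - 8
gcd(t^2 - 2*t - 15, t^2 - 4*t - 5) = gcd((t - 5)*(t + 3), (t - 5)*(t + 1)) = t - 5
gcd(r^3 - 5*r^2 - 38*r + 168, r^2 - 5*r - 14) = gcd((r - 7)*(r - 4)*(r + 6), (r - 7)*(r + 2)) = r - 7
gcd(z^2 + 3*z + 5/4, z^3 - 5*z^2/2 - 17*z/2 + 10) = z + 5/2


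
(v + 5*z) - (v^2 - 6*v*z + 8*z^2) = -v^2 + 6*v*z + v - 8*z^2 + 5*z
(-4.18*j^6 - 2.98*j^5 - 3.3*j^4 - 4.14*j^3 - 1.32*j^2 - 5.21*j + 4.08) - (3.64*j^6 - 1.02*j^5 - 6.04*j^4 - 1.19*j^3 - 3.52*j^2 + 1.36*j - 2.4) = -7.82*j^6 - 1.96*j^5 + 2.74*j^4 - 2.95*j^3 + 2.2*j^2 - 6.57*j + 6.48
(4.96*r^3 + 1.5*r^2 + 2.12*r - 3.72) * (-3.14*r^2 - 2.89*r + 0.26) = -15.5744*r^5 - 19.0444*r^4 - 9.7022*r^3 + 5.944*r^2 + 11.302*r - 0.9672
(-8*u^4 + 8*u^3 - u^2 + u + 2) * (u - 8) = -8*u^5 + 72*u^4 - 65*u^3 + 9*u^2 - 6*u - 16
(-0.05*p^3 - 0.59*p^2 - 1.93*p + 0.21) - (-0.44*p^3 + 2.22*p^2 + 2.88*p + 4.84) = 0.39*p^3 - 2.81*p^2 - 4.81*p - 4.63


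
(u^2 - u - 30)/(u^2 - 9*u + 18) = (u + 5)/(u - 3)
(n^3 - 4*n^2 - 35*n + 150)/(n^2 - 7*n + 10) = (n^2 + n - 30)/(n - 2)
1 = 1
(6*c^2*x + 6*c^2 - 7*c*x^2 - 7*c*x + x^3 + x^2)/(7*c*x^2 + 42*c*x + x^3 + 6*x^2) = (6*c^2*x + 6*c^2 - 7*c*x^2 - 7*c*x + x^3 + x^2)/(x*(7*c*x + 42*c + x^2 + 6*x))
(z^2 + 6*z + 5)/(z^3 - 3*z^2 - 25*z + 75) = (z + 1)/(z^2 - 8*z + 15)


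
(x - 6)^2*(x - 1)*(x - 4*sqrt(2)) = x^4 - 13*x^3 - 4*sqrt(2)*x^3 + 48*x^2 + 52*sqrt(2)*x^2 - 192*sqrt(2)*x - 36*x + 144*sqrt(2)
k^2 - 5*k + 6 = (k - 3)*(k - 2)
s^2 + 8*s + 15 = (s + 3)*(s + 5)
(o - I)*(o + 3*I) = o^2 + 2*I*o + 3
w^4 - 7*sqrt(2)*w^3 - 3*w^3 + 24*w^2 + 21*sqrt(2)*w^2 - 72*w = w*(w - 3)*(w - 4*sqrt(2))*(w - 3*sqrt(2))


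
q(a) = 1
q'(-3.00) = 0.00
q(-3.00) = 1.00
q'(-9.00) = 0.00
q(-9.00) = 1.00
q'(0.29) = 0.00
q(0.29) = 1.00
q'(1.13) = 0.00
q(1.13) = 1.00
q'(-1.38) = 0.00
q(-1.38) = 1.00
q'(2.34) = 0.00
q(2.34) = 1.00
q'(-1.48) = 0.00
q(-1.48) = 1.00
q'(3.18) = 0.00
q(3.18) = 1.00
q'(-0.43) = 0.00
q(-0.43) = 1.00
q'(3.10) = 0.00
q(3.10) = 1.00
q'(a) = 0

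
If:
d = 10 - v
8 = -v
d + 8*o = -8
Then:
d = 18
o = -13/4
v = -8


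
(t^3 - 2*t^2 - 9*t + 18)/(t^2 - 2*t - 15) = (t^2 - 5*t + 6)/(t - 5)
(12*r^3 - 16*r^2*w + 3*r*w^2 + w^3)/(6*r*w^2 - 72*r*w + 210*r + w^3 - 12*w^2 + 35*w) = (2*r^2 - 3*r*w + w^2)/(w^2 - 12*w + 35)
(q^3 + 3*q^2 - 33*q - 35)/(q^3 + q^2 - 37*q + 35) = (q + 1)/(q - 1)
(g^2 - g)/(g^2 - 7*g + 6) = g/(g - 6)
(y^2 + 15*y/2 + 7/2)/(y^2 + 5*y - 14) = (y + 1/2)/(y - 2)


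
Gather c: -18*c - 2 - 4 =-18*c - 6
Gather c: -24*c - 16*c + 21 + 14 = 35 - 40*c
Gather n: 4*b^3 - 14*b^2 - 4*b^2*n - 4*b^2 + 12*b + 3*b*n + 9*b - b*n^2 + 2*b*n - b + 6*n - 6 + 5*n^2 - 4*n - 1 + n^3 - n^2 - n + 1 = 4*b^3 - 18*b^2 + 20*b + n^3 + n^2*(4 - b) + n*(-4*b^2 + 5*b + 1) - 6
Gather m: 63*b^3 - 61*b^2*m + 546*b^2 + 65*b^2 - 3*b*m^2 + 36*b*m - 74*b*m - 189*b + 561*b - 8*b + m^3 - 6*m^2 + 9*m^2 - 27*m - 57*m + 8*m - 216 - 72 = 63*b^3 + 611*b^2 + 364*b + m^3 + m^2*(3 - 3*b) + m*(-61*b^2 - 38*b - 76) - 288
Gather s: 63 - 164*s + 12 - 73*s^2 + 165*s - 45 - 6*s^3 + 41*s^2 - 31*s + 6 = -6*s^3 - 32*s^2 - 30*s + 36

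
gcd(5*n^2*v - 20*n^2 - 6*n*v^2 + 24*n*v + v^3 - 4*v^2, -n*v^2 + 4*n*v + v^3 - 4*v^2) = -n*v + 4*n + v^2 - 4*v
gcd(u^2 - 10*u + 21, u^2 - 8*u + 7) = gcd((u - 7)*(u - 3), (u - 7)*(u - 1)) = u - 7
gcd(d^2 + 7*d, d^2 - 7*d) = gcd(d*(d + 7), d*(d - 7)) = d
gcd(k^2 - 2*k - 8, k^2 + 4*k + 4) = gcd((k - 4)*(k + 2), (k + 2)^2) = k + 2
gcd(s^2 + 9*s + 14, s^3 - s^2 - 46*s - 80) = s + 2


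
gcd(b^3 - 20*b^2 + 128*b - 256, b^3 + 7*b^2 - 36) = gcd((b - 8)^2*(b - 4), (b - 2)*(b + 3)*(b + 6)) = 1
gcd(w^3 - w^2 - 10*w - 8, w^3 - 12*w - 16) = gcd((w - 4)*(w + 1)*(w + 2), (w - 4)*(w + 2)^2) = w^2 - 2*w - 8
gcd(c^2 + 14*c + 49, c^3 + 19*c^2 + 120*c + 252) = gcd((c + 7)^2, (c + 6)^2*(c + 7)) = c + 7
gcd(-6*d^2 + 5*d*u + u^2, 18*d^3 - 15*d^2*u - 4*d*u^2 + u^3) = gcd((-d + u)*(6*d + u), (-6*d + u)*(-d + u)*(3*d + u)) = -d + u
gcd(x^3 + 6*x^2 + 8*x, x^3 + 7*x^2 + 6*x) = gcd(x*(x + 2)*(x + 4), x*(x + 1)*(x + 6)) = x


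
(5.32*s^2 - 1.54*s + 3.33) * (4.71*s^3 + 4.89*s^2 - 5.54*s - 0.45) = 25.0572*s^5 + 18.7614*s^4 - 21.3191*s^3 + 22.4213*s^2 - 17.7552*s - 1.4985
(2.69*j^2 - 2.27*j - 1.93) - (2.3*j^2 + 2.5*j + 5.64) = 0.39*j^2 - 4.77*j - 7.57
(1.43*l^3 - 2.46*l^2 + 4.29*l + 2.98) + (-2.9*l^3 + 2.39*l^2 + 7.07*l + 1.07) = -1.47*l^3 - 0.0699999999999998*l^2 + 11.36*l + 4.05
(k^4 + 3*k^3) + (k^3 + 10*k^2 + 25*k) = k^4 + 4*k^3 + 10*k^2 + 25*k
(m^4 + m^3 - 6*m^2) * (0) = 0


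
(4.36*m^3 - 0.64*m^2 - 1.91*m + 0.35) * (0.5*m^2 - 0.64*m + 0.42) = 2.18*m^5 - 3.1104*m^4 + 1.2858*m^3 + 1.1286*m^2 - 1.0262*m + 0.147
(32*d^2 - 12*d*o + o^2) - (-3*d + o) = 32*d^2 - 12*d*o + 3*d + o^2 - o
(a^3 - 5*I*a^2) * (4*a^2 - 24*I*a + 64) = 4*a^5 - 44*I*a^4 - 56*a^3 - 320*I*a^2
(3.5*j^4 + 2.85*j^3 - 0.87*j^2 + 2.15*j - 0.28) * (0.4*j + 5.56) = 1.4*j^5 + 20.6*j^4 + 15.498*j^3 - 3.9772*j^2 + 11.842*j - 1.5568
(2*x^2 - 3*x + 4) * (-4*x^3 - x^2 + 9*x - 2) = -8*x^5 + 10*x^4 + 5*x^3 - 35*x^2 + 42*x - 8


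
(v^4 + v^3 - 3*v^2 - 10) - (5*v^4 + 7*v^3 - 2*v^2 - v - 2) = -4*v^4 - 6*v^3 - v^2 + v - 8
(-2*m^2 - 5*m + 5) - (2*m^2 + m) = -4*m^2 - 6*m + 5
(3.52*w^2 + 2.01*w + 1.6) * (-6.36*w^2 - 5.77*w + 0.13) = -22.3872*w^4 - 33.094*w^3 - 21.3161*w^2 - 8.9707*w + 0.208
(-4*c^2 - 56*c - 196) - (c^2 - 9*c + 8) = -5*c^2 - 47*c - 204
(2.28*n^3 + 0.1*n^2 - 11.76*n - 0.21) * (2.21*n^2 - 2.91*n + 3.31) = 5.0388*n^5 - 6.4138*n^4 - 18.7338*n^3 + 34.0885*n^2 - 38.3145*n - 0.6951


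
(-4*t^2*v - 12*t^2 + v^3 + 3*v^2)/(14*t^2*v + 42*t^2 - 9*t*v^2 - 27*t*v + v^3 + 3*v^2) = (-2*t - v)/(7*t - v)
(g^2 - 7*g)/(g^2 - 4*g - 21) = g/(g + 3)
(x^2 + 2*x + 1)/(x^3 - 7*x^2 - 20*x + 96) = (x^2 + 2*x + 1)/(x^3 - 7*x^2 - 20*x + 96)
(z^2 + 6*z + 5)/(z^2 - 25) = (z + 1)/(z - 5)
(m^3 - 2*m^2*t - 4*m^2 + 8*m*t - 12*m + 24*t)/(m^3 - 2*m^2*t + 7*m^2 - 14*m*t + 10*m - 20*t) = (m - 6)/(m + 5)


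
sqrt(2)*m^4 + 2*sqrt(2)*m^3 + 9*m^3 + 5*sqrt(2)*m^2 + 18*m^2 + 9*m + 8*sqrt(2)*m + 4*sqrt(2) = (m + 1)^2*(m + 4*sqrt(2))*(sqrt(2)*m + 1)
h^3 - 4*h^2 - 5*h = h*(h - 5)*(h + 1)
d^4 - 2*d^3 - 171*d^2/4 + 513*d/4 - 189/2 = (d - 6)*(d - 3/2)^2*(d + 7)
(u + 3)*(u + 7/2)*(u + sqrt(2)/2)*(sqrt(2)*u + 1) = sqrt(2)*u^4 + 2*u^3 + 13*sqrt(2)*u^3/2 + 13*u^2 + 11*sqrt(2)*u^2 + 13*sqrt(2)*u/4 + 21*u + 21*sqrt(2)/4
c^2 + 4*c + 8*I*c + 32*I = (c + 4)*(c + 8*I)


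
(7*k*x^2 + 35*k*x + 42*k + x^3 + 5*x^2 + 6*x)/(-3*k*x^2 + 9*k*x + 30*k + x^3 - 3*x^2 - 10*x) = (7*k*x + 21*k + x^2 + 3*x)/(-3*k*x + 15*k + x^2 - 5*x)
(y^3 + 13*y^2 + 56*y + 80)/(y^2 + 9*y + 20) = y + 4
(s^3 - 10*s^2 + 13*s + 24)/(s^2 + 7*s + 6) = (s^2 - 11*s + 24)/(s + 6)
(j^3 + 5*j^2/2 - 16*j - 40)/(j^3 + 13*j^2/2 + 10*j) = (j - 4)/j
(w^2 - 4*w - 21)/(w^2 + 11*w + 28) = (w^2 - 4*w - 21)/(w^2 + 11*w + 28)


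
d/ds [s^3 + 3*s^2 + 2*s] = 3*s^2 + 6*s + 2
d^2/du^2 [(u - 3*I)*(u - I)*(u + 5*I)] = 6*u + 2*I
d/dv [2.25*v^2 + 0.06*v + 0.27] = 4.5*v + 0.06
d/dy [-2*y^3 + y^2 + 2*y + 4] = -6*y^2 + 2*y + 2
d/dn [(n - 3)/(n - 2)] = (n - 2)^(-2)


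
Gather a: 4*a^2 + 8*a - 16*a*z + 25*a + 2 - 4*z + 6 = 4*a^2 + a*(33 - 16*z) - 4*z + 8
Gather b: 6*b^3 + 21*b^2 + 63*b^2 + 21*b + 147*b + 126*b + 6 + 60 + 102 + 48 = 6*b^3 + 84*b^2 + 294*b + 216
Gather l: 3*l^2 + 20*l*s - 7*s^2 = 3*l^2 + 20*l*s - 7*s^2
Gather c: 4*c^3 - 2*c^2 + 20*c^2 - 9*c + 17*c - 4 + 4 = 4*c^3 + 18*c^2 + 8*c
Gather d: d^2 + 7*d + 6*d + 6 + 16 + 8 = d^2 + 13*d + 30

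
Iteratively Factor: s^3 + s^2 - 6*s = (s + 3)*(s^2 - 2*s) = (s - 2)*(s + 3)*(s)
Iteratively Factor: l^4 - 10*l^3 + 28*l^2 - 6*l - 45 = (l + 1)*(l^3 - 11*l^2 + 39*l - 45) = (l - 5)*(l + 1)*(l^2 - 6*l + 9) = (l - 5)*(l - 3)*(l + 1)*(l - 3)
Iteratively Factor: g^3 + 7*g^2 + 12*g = (g + 3)*(g^2 + 4*g) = g*(g + 3)*(g + 4)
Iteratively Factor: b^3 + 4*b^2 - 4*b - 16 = (b + 2)*(b^2 + 2*b - 8) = (b - 2)*(b + 2)*(b + 4)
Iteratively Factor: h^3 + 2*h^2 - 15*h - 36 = (h + 3)*(h^2 - h - 12) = (h + 3)^2*(h - 4)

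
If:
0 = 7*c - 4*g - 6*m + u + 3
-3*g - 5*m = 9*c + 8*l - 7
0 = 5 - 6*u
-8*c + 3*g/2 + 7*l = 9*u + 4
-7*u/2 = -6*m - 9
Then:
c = -4295/20556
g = 86891/41112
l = 78209/82224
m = -73/72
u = 5/6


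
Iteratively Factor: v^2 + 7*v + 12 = (v + 3)*(v + 4)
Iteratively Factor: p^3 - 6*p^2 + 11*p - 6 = (p - 1)*(p^2 - 5*p + 6) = (p - 2)*(p - 1)*(p - 3)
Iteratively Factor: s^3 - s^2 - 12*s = (s - 4)*(s^2 + 3*s) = s*(s - 4)*(s + 3)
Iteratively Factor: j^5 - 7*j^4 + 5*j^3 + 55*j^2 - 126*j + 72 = (j + 3)*(j^4 - 10*j^3 + 35*j^2 - 50*j + 24) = (j - 2)*(j + 3)*(j^3 - 8*j^2 + 19*j - 12) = (j - 2)*(j - 1)*(j + 3)*(j^2 - 7*j + 12) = (j - 3)*(j - 2)*(j - 1)*(j + 3)*(j - 4)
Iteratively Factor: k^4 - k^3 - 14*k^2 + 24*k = (k - 2)*(k^3 + k^2 - 12*k) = (k - 2)*(k + 4)*(k^2 - 3*k) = k*(k - 2)*(k + 4)*(k - 3)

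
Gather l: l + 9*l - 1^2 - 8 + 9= 10*l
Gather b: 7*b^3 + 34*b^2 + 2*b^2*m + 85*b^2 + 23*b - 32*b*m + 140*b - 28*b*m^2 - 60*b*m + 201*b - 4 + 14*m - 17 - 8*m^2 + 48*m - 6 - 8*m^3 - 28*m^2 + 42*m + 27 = 7*b^3 + b^2*(2*m + 119) + b*(-28*m^2 - 92*m + 364) - 8*m^3 - 36*m^2 + 104*m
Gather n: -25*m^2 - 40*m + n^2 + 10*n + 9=-25*m^2 - 40*m + n^2 + 10*n + 9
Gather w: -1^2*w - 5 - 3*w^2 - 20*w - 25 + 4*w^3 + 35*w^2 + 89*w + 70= 4*w^3 + 32*w^2 + 68*w + 40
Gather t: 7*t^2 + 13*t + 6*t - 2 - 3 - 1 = 7*t^2 + 19*t - 6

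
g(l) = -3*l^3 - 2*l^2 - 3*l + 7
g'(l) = -9*l^2 - 4*l - 3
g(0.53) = 4.40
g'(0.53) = -7.65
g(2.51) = -60.57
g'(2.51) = -69.74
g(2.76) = -79.59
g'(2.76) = -82.60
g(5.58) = -593.24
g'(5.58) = -305.55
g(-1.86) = 24.97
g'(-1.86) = -26.70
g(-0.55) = 8.54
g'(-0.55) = -3.52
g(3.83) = -202.37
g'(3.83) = -150.34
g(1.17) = -4.05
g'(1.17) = -20.00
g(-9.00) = 2059.00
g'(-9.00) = -696.00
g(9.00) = -2369.00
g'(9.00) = -768.00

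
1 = 1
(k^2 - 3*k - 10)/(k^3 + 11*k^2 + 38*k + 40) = (k - 5)/(k^2 + 9*k + 20)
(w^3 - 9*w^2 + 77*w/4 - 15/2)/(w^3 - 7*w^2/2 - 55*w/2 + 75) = (w - 1/2)/(w + 5)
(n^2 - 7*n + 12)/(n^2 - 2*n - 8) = (n - 3)/(n + 2)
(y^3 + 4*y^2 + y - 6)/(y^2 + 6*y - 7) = (y^2 + 5*y + 6)/(y + 7)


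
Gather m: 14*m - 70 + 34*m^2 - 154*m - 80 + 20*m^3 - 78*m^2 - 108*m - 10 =20*m^3 - 44*m^2 - 248*m - 160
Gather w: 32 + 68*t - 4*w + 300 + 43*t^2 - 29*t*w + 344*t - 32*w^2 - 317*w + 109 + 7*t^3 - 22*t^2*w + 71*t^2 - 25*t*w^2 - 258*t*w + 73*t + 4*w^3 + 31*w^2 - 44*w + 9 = 7*t^3 + 114*t^2 + 485*t + 4*w^3 + w^2*(-25*t - 1) + w*(-22*t^2 - 287*t - 365) + 450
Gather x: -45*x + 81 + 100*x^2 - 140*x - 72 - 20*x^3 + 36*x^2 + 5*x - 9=-20*x^3 + 136*x^2 - 180*x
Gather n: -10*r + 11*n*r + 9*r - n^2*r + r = -n^2*r + 11*n*r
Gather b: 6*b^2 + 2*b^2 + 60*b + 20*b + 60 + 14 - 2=8*b^2 + 80*b + 72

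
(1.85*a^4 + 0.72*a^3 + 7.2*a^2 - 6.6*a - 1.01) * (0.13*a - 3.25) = 0.2405*a^5 - 5.9189*a^4 - 1.404*a^3 - 24.258*a^2 + 21.3187*a + 3.2825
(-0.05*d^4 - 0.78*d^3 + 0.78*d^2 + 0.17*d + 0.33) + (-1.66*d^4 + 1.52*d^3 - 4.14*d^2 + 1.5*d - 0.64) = -1.71*d^4 + 0.74*d^3 - 3.36*d^2 + 1.67*d - 0.31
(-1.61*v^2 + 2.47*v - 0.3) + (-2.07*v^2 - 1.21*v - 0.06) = -3.68*v^2 + 1.26*v - 0.36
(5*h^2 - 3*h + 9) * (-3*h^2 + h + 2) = -15*h^4 + 14*h^3 - 20*h^2 + 3*h + 18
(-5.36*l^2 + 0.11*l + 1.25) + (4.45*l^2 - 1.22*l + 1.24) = -0.91*l^2 - 1.11*l + 2.49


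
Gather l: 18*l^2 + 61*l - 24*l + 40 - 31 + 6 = 18*l^2 + 37*l + 15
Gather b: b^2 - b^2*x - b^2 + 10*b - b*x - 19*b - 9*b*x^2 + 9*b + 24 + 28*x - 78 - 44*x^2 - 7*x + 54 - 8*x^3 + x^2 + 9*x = -b^2*x + b*(-9*x^2 - x) - 8*x^3 - 43*x^2 + 30*x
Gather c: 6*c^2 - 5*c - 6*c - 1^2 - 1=6*c^2 - 11*c - 2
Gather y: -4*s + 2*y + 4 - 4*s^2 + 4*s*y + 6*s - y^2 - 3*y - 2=-4*s^2 + 2*s - y^2 + y*(4*s - 1) + 2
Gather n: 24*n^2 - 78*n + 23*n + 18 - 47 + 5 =24*n^2 - 55*n - 24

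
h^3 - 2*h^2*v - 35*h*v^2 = h*(h - 7*v)*(h + 5*v)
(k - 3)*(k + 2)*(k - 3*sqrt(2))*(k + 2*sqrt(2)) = k^4 - sqrt(2)*k^3 - k^3 - 18*k^2 + sqrt(2)*k^2 + 6*sqrt(2)*k + 12*k + 72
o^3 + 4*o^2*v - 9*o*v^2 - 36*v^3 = (o - 3*v)*(o + 3*v)*(o + 4*v)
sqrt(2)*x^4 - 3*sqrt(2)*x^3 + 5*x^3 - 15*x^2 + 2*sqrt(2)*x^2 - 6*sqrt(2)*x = x*(x - 3)*(x + 2*sqrt(2))*(sqrt(2)*x + 1)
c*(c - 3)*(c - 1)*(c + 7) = c^4 + 3*c^3 - 25*c^2 + 21*c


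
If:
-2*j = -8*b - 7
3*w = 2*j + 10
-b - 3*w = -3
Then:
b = -14/9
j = -49/18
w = 41/27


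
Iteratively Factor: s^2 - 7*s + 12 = (s - 3)*(s - 4)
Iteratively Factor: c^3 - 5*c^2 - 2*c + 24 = (c - 3)*(c^2 - 2*c - 8) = (c - 3)*(c + 2)*(c - 4)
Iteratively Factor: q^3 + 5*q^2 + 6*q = (q + 3)*(q^2 + 2*q) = (q + 2)*(q + 3)*(q)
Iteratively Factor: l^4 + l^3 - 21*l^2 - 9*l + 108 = (l + 4)*(l^3 - 3*l^2 - 9*l + 27) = (l + 3)*(l + 4)*(l^2 - 6*l + 9) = (l - 3)*(l + 3)*(l + 4)*(l - 3)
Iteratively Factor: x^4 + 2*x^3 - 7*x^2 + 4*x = (x - 1)*(x^3 + 3*x^2 - 4*x) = (x - 1)*(x + 4)*(x^2 - x) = x*(x - 1)*(x + 4)*(x - 1)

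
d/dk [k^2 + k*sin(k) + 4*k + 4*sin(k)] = k*cos(k) + 2*k + sin(k) + 4*cos(k) + 4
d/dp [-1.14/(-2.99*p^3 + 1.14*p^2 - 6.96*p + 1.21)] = (-10.2258*p^2 + 2.5992*p - 7.9344)/(2.99*p^3 - 1.14*p^2 + 6.96*p - 1.21)^2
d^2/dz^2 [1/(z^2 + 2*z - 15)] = 2*(-z^2 - 2*z + 4*(z + 1)^2 + 15)/(z^2 + 2*z - 15)^3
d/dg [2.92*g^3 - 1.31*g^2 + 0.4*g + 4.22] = 8.76*g^2 - 2.62*g + 0.4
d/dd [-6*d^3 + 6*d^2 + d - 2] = -18*d^2 + 12*d + 1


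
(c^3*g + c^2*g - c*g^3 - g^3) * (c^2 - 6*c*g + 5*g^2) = c^5*g - 6*c^4*g^2 + c^4*g + 4*c^3*g^3 - 6*c^3*g^2 + 6*c^2*g^4 + 4*c^2*g^3 - 5*c*g^5 + 6*c*g^4 - 5*g^5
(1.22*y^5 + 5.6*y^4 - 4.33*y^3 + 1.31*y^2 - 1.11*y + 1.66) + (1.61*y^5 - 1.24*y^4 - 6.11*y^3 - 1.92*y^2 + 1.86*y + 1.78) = 2.83*y^5 + 4.36*y^4 - 10.44*y^3 - 0.61*y^2 + 0.75*y + 3.44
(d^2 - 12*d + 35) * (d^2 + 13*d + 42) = d^4 + d^3 - 79*d^2 - 49*d + 1470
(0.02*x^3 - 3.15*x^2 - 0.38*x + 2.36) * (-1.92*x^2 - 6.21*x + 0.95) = -0.0384*x^5 + 5.9238*x^4 + 20.3101*x^3 - 5.1639*x^2 - 15.0166*x + 2.242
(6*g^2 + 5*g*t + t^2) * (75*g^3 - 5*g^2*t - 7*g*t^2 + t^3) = 450*g^5 + 345*g^4*t + 8*g^3*t^2 - 34*g^2*t^3 - 2*g*t^4 + t^5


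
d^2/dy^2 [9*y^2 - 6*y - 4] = 18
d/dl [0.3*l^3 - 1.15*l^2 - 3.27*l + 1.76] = 0.9*l^2 - 2.3*l - 3.27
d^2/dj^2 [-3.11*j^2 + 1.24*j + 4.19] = -6.22000000000000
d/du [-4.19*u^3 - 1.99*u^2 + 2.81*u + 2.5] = -12.57*u^2 - 3.98*u + 2.81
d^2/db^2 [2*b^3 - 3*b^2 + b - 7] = 12*b - 6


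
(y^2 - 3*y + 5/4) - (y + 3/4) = y^2 - 4*y + 1/2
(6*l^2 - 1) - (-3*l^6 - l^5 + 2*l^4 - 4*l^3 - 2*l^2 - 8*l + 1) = 3*l^6 + l^5 - 2*l^4 + 4*l^3 + 8*l^2 + 8*l - 2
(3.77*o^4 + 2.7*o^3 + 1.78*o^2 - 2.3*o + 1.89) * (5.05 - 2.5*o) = -9.425*o^5 + 12.2885*o^4 + 9.185*o^3 + 14.739*o^2 - 16.34*o + 9.5445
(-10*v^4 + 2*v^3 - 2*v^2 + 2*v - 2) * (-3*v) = 30*v^5 - 6*v^4 + 6*v^3 - 6*v^2 + 6*v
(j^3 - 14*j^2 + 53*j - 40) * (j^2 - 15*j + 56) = j^5 - 29*j^4 + 319*j^3 - 1619*j^2 + 3568*j - 2240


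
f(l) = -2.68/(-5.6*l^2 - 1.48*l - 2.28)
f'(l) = -2.68*(11.2*l + 1.48)/(-5.6*l^2 - 1.48*l - 2.28)^2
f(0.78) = 0.39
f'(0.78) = -0.58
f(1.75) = 0.12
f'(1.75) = -0.12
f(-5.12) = 0.02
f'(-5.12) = 0.01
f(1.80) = 0.12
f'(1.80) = -0.11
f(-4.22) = 0.03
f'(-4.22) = 0.01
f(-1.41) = 0.24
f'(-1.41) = 0.30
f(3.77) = 0.03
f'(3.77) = -0.02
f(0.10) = 1.08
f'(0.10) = -1.13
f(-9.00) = 0.01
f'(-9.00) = 0.00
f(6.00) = 0.01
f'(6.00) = -0.00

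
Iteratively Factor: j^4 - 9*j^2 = (j + 3)*(j^3 - 3*j^2) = j*(j + 3)*(j^2 - 3*j) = j^2*(j + 3)*(j - 3)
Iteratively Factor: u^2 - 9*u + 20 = (u - 5)*(u - 4)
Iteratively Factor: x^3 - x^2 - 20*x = (x)*(x^2 - x - 20) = x*(x - 5)*(x + 4)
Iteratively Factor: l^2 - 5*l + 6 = (l - 2)*(l - 3)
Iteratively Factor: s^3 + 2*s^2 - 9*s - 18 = (s + 3)*(s^2 - s - 6) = (s - 3)*(s + 3)*(s + 2)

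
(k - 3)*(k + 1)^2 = k^3 - k^2 - 5*k - 3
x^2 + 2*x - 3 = (x - 1)*(x + 3)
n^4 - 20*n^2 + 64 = (n - 4)*(n - 2)*(n + 2)*(n + 4)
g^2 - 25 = (g - 5)*(g + 5)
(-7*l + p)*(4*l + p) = -28*l^2 - 3*l*p + p^2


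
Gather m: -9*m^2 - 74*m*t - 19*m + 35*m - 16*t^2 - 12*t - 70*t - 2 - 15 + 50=-9*m^2 + m*(16 - 74*t) - 16*t^2 - 82*t + 33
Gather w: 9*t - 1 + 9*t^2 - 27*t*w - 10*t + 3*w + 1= 9*t^2 - t + w*(3 - 27*t)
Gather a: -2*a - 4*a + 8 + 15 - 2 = 21 - 6*a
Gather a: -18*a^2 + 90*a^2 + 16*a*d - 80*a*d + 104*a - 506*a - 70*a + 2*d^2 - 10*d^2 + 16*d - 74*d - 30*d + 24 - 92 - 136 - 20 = 72*a^2 + a*(-64*d - 472) - 8*d^2 - 88*d - 224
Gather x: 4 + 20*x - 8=20*x - 4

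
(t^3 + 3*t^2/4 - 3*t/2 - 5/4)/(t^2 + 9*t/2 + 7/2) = (4*t^2 - t - 5)/(2*(2*t + 7))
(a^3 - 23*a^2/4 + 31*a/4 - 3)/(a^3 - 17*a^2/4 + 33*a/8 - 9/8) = 2*(a^2 - 5*a + 4)/(2*a^2 - 7*a + 3)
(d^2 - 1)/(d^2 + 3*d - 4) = (d + 1)/(d + 4)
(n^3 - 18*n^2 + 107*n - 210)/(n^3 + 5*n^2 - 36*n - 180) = (n^2 - 12*n + 35)/(n^2 + 11*n + 30)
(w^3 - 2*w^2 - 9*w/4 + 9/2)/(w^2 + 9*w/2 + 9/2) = (w^2 - 7*w/2 + 3)/(w + 3)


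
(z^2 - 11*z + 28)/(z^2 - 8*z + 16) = (z - 7)/(z - 4)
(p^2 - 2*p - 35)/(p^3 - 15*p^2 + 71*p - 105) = (p + 5)/(p^2 - 8*p + 15)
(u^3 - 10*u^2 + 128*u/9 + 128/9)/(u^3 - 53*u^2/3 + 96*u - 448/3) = (u + 2/3)/(u - 7)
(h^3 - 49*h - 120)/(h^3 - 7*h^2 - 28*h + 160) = (h + 3)/(h - 4)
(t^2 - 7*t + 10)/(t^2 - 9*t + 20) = (t - 2)/(t - 4)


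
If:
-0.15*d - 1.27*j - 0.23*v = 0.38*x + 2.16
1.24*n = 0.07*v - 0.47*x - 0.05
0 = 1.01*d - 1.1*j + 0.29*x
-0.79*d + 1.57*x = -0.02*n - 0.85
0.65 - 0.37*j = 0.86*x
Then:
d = 1.41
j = 1.34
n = -1.12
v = -17.99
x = 0.18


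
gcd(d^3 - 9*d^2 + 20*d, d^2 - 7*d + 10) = d - 5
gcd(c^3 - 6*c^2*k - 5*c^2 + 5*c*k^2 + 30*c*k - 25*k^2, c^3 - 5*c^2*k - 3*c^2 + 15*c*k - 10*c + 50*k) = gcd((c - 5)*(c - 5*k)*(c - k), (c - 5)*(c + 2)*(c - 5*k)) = c^2 - 5*c*k - 5*c + 25*k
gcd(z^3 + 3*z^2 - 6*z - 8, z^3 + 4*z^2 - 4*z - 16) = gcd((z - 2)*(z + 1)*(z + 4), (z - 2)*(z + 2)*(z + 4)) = z^2 + 2*z - 8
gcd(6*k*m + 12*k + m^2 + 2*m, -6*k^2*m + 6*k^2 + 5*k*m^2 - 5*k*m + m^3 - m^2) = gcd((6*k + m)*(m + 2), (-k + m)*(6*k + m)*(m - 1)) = 6*k + m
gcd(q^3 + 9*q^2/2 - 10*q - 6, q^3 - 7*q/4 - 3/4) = q + 1/2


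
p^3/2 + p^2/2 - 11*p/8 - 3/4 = (p/2 + 1)*(p - 3/2)*(p + 1/2)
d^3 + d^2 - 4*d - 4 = (d - 2)*(d + 1)*(d + 2)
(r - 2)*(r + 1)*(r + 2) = r^3 + r^2 - 4*r - 4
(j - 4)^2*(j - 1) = j^3 - 9*j^2 + 24*j - 16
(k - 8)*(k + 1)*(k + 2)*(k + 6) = k^4 + k^3 - 52*k^2 - 148*k - 96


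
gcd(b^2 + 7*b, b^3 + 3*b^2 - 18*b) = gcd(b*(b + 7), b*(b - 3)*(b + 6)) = b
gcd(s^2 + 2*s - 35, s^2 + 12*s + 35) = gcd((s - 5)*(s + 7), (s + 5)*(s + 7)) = s + 7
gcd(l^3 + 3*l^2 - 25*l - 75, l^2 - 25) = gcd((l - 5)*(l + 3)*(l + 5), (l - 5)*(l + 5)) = l^2 - 25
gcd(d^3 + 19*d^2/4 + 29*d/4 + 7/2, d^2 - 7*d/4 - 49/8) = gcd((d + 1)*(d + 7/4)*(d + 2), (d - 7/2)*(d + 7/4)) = d + 7/4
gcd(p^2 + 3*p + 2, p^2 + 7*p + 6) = p + 1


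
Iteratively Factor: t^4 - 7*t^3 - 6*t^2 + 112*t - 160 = (t - 2)*(t^3 - 5*t^2 - 16*t + 80) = (t - 5)*(t - 2)*(t^2 - 16) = (t - 5)*(t - 4)*(t - 2)*(t + 4)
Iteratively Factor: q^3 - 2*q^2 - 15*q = (q - 5)*(q^2 + 3*q) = q*(q - 5)*(q + 3)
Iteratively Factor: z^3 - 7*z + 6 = (z - 1)*(z^2 + z - 6) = (z - 1)*(z + 3)*(z - 2)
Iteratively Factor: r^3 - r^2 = (r)*(r^2 - r) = r^2*(r - 1)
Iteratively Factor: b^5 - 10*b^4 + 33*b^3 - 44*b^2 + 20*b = (b - 1)*(b^4 - 9*b^3 + 24*b^2 - 20*b) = (b - 2)*(b - 1)*(b^3 - 7*b^2 + 10*b) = (b - 5)*(b - 2)*(b - 1)*(b^2 - 2*b) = b*(b - 5)*(b - 2)*(b - 1)*(b - 2)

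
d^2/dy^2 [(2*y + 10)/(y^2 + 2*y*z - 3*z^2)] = 4*(4*(y + 5)*(y + z)^2 - (3*y + 2*z + 5)*(y^2 + 2*y*z - 3*z^2))/(y^2 + 2*y*z - 3*z^2)^3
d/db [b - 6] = 1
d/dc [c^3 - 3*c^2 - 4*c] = 3*c^2 - 6*c - 4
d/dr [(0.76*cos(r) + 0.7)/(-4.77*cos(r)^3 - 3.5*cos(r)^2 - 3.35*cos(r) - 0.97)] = -(7.2504*cos(r)^3 + 12.677*cos(r)^2 + 4.90000000000001*cos(r) + 1.6078)*sin(r)/(4.77*cos(r)^3 + 3.5*cos(r)^2 + 3.35*cos(r) + 0.97)^2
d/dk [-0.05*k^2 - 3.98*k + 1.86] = -0.1*k - 3.98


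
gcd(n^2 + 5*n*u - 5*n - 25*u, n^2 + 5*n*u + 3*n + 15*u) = n + 5*u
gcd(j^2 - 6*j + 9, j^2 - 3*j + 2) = 1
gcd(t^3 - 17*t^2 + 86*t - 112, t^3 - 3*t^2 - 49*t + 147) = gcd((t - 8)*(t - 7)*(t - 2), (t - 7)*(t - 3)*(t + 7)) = t - 7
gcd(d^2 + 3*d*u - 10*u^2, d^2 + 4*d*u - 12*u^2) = -d + 2*u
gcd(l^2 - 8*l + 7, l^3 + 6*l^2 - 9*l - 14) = 1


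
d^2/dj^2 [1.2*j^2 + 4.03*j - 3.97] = 2.40000000000000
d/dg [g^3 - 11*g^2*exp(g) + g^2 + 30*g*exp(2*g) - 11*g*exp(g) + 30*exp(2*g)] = -11*g^2*exp(g) + 3*g^2 + 60*g*exp(2*g) - 33*g*exp(g) + 2*g + 90*exp(2*g) - 11*exp(g)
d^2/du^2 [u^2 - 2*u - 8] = 2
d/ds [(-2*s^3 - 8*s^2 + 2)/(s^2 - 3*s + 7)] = 2*(-s^4 + 6*s^3 - 9*s^2 - 58*s + 3)/(s^4 - 6*s^3 + 23*s^2 - 42*s + 49)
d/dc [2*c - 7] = 2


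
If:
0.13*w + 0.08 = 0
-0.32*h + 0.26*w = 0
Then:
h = -0.50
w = -0.62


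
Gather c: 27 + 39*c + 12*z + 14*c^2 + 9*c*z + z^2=14*c^2 + c*(9*z + 39) + z^2 + 12*z + 27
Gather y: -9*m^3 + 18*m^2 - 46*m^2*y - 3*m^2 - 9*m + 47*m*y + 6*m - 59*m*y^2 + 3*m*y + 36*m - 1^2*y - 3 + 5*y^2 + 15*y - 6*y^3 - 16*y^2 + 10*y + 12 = -9*m^3 + 15*m^2 + 33*m - 6*y^3 + y^2*(-59*m - 11) + y*(-46*m^2 + 50*m + 24) + 9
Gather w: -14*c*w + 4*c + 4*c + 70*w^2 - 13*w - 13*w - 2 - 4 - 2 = 8*c + 70*w^2 + w*(-14*c - 26) - 8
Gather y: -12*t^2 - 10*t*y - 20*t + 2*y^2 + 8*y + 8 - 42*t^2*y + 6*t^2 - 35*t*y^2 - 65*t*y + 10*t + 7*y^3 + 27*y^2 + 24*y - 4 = -6*t^2 - 10*t + 7*y^3 + y^2*(29 - 35*t) + y*(-42*t^2 - 75*t + 32) + 4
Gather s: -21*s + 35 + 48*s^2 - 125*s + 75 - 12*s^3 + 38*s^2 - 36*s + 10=-12*s^3 + 86*s^2 - 182*s + 120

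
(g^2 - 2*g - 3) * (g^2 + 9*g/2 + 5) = g^4 + 5*g^3/2 - 7*g^2 - 47*g/2 - 15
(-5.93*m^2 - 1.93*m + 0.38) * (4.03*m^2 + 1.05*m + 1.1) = -23.8979*m^4 - 14.0044*m^3 - 7.0181*m^2 - 1.724*m + 0.418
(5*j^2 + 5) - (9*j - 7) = 5*j^2 - 9*j + 12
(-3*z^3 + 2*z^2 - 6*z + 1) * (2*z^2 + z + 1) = -6*z^5 + z^4 - 13*z^3 - 2*z^2 - 5*z + 1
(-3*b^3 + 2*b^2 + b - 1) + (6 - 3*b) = -3*b^3 + 2*b^2 - 2*b + 5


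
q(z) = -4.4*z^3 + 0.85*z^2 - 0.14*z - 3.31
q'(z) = -13.2*z^2 + 1.7*z - 0.14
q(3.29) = -151.26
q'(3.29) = -137.43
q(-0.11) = -3.28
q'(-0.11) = -0.49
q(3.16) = -134.10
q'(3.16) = -126.58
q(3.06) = -121.85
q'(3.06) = -118.54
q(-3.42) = 183.12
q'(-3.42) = -160.35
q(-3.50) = 196.24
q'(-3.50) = -167.79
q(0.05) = -3.32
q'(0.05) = -0.09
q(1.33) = -12.34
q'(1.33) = -21.23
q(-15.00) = 15040.04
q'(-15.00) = -2995.64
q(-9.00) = 3274.40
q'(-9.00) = -1084.64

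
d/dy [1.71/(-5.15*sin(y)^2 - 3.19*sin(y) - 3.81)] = (17.613*sin(y) + 5.4549)*cos(y)/(5.15*sin(y)^2 + 3.19*sin(y) + 3.81)^2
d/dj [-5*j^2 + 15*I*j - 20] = -10*j + 15*I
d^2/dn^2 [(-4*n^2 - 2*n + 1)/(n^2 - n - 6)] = 2*(-6*n^3 - 69*n^2 - 39*n - 125)/(n^6 - 3*n^5 - 15*n^4 + 35*n^3 + 90*n^2 - 108*n - 216)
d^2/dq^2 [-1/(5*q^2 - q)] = 2*(5*q*(5*q - 1) - (10*q - 1)^2)/(q^3*(5*q - 1)^3)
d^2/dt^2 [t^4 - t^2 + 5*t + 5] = 12*t^2 - 2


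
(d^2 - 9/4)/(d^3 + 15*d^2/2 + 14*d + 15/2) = (d - 3/2)/(d^2 + 6*d + 5)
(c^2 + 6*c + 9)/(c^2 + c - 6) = (c + 3)/(c - 2)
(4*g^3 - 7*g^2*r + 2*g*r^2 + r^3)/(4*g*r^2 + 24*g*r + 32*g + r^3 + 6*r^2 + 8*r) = (g^2 - 2*g*r + r^2)/(r^2 + 6*r + 8)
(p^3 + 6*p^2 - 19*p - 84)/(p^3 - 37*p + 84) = (p + 3)/(p - 3)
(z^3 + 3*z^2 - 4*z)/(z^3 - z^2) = (z + 4)/z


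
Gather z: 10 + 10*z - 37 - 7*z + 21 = 3*z - 6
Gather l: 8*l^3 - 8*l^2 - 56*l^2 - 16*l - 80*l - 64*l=8*l^3 - 64*l^2 - 160*l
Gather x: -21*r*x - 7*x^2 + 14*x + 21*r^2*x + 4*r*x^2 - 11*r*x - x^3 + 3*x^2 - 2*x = -x^3 + x^2*(4*r - 4) + x*(21*r^2 - 32*r + 12)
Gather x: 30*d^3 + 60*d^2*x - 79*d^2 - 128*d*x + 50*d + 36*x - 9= 30*d^3 - 79*d^2 + 50*d + x*(60*d^2 - 128*d + 36) - 9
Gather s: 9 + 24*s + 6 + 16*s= 40*s + 15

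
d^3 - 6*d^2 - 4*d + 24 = (d - 6)*(d - 2)*(d + 2)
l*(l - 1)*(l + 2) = l^3 + l^2 - 2*l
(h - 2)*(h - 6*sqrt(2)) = h^2 - 6*sqrt(2)*h - 2*h + 12*sqrt(2)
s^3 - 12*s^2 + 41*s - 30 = (s - 6)*(s - 5)*(s - 1)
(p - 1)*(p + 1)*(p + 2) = p^3 + 2*p^2 - p - 2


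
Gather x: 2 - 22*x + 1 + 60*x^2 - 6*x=60*x^2 - 28*x + 3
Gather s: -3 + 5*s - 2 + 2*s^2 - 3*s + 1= 2*s^2 + 2*s - 4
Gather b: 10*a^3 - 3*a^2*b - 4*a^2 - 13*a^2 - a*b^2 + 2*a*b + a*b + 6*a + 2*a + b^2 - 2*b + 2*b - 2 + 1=10*a^3 - 17*a^2 + 8*a + b^2*(1 - a) + b*(-3*a^2 + 3*a) - 1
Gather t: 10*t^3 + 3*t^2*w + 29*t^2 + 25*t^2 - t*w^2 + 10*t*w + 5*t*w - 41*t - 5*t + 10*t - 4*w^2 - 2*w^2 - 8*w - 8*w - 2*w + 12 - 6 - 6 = 10*t^3 + t^2*(3*w + 54) + t*(-w^2 + 15*w - 36) - 6*w^2 - 18*w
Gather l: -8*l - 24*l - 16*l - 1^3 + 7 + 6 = 12 - 48*l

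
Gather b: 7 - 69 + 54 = -8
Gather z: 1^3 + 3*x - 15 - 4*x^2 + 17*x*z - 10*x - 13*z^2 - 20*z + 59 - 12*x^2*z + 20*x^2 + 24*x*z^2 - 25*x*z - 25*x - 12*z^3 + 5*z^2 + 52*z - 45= 16*x^2 - 32*x - 12*z^3 + z^2*(24*x - 8) + z*(-12*x^2 - 8*x + 32)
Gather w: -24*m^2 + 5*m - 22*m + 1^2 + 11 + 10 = -24*m^2 - 17*m + 22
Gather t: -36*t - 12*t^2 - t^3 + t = -t^3 - 12*t^2 - 35*t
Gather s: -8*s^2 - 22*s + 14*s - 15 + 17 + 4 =-8*s^2 - 8*s + 6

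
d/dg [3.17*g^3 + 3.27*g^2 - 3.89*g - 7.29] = 9.51*g^2 + 6.54*g - 3.89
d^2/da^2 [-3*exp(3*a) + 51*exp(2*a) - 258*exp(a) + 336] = (-27*exp(2*a) + 204*exp(a) - 258)*exp(a)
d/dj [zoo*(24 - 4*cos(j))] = zoo*sin(j)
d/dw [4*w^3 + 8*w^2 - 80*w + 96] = 12*w^2 + 16*w - 80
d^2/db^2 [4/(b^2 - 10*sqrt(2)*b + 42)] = 8*(-b^2 + 10*sqrt(2)*b + 4*(b - 5*sqrt(2))^2 - 42)/(b^2 - 10*sqrt(2)*b + 42)^3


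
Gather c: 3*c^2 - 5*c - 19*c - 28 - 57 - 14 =3*c^2 - 24*c - 99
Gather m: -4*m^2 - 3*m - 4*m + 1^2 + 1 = -4*m^2 - 7*m + 2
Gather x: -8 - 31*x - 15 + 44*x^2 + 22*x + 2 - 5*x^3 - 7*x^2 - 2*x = -5*x^3 + 37*x^2 - 11*x - 21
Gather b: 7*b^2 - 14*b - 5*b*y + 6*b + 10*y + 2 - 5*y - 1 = 7*b^2 + b*(-5*y - 8) + 5*y + 1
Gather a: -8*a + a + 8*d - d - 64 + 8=-7*a + 7*d - 56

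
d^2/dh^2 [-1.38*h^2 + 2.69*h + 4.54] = -2.76000000000000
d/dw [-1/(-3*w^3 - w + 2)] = (-9*w^2 - 1)/(3*w^3 + w - 2)^2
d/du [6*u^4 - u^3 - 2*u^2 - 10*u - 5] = 24*u^3 - 3*u^2 - 4*u - 10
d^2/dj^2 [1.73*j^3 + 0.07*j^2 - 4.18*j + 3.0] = 10.38*j + 0.14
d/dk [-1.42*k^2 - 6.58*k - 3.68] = -2.84*k - 6.58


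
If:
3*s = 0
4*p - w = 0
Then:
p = w/4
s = 0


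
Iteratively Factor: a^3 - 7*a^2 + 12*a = (a)*(a^2 - 7*a + 12) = a*(a - 4)*(a - 3)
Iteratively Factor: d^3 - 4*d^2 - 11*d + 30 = (d - 5)*(d^2 + d - 6) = (d - 5)*(d - 2)*(d + 3)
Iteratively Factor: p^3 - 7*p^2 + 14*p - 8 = (p - 1)*(p^2 - 6*p + 8) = (p - 4)*(p - 1)*(p - 2)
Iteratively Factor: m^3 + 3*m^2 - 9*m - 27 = (m + 3)*(m^2 - 9) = (m + 3)^2*(m - 3)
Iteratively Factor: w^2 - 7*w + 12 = (w - 3)*(w - 4)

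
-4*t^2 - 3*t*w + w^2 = (-4*t + w)*(t + w)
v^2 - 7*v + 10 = (v - 5)*(v - 2)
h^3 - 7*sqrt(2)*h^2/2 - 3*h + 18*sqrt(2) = (h - 3*sqrt(2))*(h - 2*sqrt(2))*(h + 3*sqrt(2)/2)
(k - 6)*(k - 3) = k^2 - 9*k + 18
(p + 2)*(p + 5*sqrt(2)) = p^2 + 2*p + 5*sqrt(2)*p + 10*sqrt(2)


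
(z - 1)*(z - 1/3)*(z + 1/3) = z^3 - z^2 - z/9 + 1/9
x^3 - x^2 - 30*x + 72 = (x - 4)*(x - 3)*(x + 6)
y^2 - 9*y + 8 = (y - 8)*(y - 1)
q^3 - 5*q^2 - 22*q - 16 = (q - 8)*(q + 1)*(q + 2)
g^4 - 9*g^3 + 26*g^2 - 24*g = g*(g - 4)*(g - 3)*(g - 2)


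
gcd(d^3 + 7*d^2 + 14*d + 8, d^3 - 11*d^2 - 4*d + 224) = d + 4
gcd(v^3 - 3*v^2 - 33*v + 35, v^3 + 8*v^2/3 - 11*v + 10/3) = v + 5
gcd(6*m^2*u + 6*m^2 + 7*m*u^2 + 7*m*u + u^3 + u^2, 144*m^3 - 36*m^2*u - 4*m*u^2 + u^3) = 6*m + u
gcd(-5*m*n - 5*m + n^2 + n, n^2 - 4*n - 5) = n + 1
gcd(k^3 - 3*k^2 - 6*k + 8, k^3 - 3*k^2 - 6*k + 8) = k^3 - 3*k^2 - 6*k + 8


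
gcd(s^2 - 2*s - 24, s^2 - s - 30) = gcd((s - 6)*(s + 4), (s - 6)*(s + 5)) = s - 6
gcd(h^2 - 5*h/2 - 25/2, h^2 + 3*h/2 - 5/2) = h + 5/2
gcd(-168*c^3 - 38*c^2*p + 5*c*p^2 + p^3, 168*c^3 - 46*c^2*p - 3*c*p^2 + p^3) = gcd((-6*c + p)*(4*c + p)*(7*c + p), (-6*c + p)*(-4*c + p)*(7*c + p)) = -42*c^2 + c*p + p^2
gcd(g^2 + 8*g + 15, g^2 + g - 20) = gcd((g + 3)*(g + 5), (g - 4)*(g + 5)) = g + 5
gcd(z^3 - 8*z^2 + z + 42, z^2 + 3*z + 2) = z + 2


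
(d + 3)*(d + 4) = d^2 + 7*d + 12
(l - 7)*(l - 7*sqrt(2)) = l^2 - 7*sqrt(2)*l - 7*l + 49*sqrt(2)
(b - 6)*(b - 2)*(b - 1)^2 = b^4 - 10*b^3 + 29*b^2 - 32*b + 12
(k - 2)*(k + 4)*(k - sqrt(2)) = k^3 - sqrt(2)*k^2 + 2*k^2 - 8*k - 2*sqrt(2)*k + 8*sqrt(2)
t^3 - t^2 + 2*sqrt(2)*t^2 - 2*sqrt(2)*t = t*(t - 1)*(t + 2*sqrt(2))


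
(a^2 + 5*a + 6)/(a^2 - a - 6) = (a + 3)/(a - 3)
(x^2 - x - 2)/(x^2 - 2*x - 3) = (x - 2)/(x - 3)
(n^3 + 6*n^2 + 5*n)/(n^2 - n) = (n^2 + 6*n + 5)/(n - 1)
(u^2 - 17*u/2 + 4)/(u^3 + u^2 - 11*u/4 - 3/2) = 2*(2*u^2 - 17*u + 8)/(4*u^3 + 4*u^2 - 11*u - 6)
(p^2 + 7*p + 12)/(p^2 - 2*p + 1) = (p^2 + 7*p + 12)/(p^2 - 2*p + 1)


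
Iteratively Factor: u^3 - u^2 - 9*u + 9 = (u - 3)*(u^2 + 2*u - 3) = (u - 3)*(u - 1)*(u + 3)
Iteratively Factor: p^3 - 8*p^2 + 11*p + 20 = (p - 5)*(p^2 - 3*p - 4) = (p - 5)*(p - 4)*(p + 1)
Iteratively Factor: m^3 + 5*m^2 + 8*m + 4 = (m + 2)*(m^2 + 3*m + 2) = (m + 2)^2*(m + 1)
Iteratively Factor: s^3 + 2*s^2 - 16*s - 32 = (s + 4)*(s^2 - 2*s - 8) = (s + 2)*(s + 4)*(s - 4)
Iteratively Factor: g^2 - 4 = (g + 2)*(g - 2)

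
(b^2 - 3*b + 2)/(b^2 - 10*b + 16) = (b - 1)/(b - 8)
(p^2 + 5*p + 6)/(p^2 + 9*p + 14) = (p + 3)/(p + 7)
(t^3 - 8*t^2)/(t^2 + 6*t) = t*(t - 8)/(t + 6)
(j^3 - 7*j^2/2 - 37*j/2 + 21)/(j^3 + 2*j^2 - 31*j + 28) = (j^2 - 5*j/2 - 21)/(j^2 + 3*j - 28)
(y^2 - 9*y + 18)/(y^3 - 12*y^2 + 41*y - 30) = (y - 3)/(y^2 - 6*y + 5)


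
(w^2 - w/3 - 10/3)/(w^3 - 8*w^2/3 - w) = (-3*w^2 + w + 10)/(w*(-3*w^2 + 8*w + 3))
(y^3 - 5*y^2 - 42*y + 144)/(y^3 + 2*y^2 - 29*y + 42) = (y^2 - 2*y - 48)/(y^2 + 5*y - 14)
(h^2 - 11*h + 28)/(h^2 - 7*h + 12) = (h - 7)/(h - 3)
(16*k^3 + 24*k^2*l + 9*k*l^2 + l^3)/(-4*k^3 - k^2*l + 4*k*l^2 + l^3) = (-4*k - l)/(k - l)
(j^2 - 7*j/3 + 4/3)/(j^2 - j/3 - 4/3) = (j - 1)/(j + 1)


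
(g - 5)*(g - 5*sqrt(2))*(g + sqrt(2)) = g^3 - 4*sqrt(2)*g^2 - 5*g^2 - 10*g + 20*sqrt(2)*g + 50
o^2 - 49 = (o - 7)*(o + 7)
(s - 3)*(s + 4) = s^2 + s - 12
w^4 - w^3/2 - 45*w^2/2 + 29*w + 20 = (w - 4)*(w - 2)*(w + 1/2)*(w + 5)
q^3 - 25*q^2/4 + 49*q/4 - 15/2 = (q - 3)*(q - 2)*(q - 5/4)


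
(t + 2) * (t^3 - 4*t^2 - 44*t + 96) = t^4 - 2*t^3 - 52*t^2 + 8*t + 192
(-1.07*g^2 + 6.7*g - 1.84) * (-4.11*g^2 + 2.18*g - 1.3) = 4.3977*g^4 - 29.8696*g^3 + 23.5594*g^2 - 12.7212*g + 2.392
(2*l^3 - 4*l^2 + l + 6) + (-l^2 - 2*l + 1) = 2*l^3 - 5*l^2 - l + 7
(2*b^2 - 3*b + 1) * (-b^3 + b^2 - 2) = -2*b^5 + 5*b^4 - 4*b^3 - 3*b^2 + 6*b - 2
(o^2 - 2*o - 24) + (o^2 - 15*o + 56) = 2*o^2 - 17*o + 32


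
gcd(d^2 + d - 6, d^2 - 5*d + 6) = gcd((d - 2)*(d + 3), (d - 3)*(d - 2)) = d - 2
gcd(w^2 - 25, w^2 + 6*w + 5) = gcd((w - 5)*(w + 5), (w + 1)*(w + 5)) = w + 5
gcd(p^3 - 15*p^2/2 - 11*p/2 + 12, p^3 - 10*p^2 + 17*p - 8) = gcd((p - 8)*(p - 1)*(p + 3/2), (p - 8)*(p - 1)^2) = p^2 - 9*p + 8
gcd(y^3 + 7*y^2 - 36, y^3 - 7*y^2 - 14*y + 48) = y^2 + y - 6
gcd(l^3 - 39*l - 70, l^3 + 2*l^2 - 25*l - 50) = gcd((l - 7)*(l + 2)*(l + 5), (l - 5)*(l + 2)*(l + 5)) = l^2 + 7*l + 10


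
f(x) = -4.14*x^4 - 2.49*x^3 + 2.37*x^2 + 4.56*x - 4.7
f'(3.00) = -495.57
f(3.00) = -372.26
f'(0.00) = 4.56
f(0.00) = -4.70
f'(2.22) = -202.92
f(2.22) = -110.70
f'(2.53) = -299.44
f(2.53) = -187.94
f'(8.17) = -9486.13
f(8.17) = -19612.56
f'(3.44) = -741.65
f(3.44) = -642.07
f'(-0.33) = 2.78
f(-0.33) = -5.91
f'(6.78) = -5467.87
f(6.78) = -9389.09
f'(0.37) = 4.45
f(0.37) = -2.89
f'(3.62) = -861.74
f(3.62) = -786.20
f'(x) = -16.56*x^3 - 7.47*x^2 + 4.74*x + 4.56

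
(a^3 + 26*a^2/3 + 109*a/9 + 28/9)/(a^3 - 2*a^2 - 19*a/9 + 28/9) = (3*a^2 + 22*a + 7)/(3*a^2 - 10*a + 7)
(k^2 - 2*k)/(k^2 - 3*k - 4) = k*(2 - k)/(-k^2 + 3*k + 4)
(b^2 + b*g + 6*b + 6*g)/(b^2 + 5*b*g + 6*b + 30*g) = (b + g)/(b + 5*g)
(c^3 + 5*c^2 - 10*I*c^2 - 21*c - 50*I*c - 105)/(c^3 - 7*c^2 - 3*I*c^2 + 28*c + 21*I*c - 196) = (c^2 + c*(5 - 3*I) - 15*I)/(c^2 + c*(-7 + 4*I) - 28*I)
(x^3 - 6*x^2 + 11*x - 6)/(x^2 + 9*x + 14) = (x^3 - 6*x^2 + 11*x - 6)/(x^2 + 9*x + 14)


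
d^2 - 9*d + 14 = (d - 7)*(d - 2)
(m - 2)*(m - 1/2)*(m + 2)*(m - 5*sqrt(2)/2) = m^4 - 5*sqrt(2)*m^3/2 - m^3/2 - 4*m^2 + 5*sqrt(2)*m^2/4 + 2*m + 10*sqrt(2)*m - 5*sqrt(2)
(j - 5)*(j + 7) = j^2 + 2*j - 35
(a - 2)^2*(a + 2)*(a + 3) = a^4 + a^3 - 10*a^2 - 4*a + 24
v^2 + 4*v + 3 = (v + 1)*(v + 3)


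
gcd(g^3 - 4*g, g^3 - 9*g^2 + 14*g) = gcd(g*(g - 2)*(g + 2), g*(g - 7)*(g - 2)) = g^2 - 2*g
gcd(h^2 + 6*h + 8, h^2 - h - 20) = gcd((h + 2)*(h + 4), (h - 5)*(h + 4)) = h + 4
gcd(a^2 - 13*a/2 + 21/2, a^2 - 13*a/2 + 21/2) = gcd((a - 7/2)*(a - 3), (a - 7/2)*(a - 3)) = a^2 - 13*a/2 + 21/2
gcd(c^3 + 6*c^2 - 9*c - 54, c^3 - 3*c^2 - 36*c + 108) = c^2 + 3*c - 18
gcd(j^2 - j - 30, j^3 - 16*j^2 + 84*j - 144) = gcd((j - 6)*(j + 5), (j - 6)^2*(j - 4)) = j - 6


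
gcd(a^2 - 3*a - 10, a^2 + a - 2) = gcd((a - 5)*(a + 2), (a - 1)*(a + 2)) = a + 2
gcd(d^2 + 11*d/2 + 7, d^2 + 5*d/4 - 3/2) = d + 2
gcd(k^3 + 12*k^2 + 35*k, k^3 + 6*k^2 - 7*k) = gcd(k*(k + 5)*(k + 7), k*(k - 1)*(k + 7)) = k^2 + 7*k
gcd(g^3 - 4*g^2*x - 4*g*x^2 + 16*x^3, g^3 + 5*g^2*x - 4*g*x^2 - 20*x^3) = -g^2 + 4*x^2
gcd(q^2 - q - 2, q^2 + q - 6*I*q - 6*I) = q + 1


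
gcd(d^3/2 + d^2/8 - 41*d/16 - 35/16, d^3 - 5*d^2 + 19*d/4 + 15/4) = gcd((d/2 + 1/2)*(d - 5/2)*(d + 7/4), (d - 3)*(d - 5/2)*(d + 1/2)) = d - 5/2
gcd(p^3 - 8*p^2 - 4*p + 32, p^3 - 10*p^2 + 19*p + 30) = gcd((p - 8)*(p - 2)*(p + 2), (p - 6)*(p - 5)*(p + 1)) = 1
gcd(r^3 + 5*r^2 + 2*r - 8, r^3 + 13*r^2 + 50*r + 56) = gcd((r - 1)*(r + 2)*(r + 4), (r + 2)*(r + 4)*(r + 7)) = r^2 + 6*r + 8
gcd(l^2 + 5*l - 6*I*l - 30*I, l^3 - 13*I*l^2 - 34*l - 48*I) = l - 6*I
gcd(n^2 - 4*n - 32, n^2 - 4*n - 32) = n^2 - 4*n - 32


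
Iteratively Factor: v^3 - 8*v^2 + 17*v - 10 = (v - 2)*(v^2 - 6*v + 5) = (v - 5)*(v - 2)*(v - 1)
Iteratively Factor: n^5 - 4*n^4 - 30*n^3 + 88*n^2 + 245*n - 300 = (n + 3)*(n^4 - 7*n^3 - 9*n^2 + 115*n - 100) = (n - 1)*(n + 3)*(n^3 - 6*n^2 - 15*n + 100) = (n - 5)*(n - 1)*(n + 3)*(n^2 - n - 20) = (n - 5)^2*(n - 1)*(n + 3)*(n + 4)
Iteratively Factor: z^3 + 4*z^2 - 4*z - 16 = (z + 2)*(z^2 + 2*z - 8) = (z + 2)*(z + 4)*(z - 2)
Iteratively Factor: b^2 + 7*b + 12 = (b + 3)*(b + 4)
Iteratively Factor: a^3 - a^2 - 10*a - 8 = (a + 2)*(a^2 - 3*a - 4) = (a - 4)*(a + 2)*(a + 1)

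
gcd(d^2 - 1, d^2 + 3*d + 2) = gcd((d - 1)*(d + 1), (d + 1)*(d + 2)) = d + 1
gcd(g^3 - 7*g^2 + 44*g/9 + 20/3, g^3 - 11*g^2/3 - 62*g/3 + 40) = g^2 - 23*g/3 + 10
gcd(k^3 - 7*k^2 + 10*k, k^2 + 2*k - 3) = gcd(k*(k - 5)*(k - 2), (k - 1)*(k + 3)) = 1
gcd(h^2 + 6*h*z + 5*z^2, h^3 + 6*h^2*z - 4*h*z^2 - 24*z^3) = 1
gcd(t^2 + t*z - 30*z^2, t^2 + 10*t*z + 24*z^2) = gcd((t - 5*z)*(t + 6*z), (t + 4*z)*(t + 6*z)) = t + 6*z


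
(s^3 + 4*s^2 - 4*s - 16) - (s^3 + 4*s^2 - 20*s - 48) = 16*s + 32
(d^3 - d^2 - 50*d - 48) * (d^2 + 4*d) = d^5 + 3*d^4 - 54*d^3 - 248*d^2 - 192*d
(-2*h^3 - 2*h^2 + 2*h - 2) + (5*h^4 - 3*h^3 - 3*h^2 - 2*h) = 5*h^4 - 5*h^3 - 5*h^2 - 2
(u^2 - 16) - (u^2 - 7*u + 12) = 7*u - 28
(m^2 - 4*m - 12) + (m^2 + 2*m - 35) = 2*m^2 - 2*m - 47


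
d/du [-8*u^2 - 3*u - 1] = -16*u - 3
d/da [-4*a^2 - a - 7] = -8*a - 1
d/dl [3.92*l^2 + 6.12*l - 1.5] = 7.84*l + 6.12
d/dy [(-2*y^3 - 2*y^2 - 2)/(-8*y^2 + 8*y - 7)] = 2*(8*y^4 - 16*y^3 + 13*y^2 - 2*y + 8)/(64*y^4 - 128*y^3 + 176*y^2 - 112*y + 49)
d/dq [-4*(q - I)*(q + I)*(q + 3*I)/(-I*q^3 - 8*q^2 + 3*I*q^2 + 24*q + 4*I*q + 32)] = (q^4*(-44 + 12*I) + q^3*(192 + 40*I) + q^2*(332 + 276*I) + q*(72 + 960*I) + 176 - 288*I)/(q^6 + q^5*(-6 - 16*I) + q^4*(-63 + 96*I) + q^3*(408 - 16*I) + q^2*(-48 - 384*I) + q*(-1536 - 256*I) - 1024)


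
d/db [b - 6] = 1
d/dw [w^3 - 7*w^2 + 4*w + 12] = 3*w^2 - 14*w + 4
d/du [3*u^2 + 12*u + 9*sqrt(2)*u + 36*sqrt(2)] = 6*u + 12 + 9*sqrt(2)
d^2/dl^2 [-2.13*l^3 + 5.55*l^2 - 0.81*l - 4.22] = 11.1 - 12.78*l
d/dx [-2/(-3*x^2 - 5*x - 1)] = 2*(-6*x - 5)/(3*x^2 + 5*x + 1)^2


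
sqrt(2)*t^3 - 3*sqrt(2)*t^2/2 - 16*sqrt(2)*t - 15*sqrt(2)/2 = (t - 5)*(t + 3)*(sqrt(2)*t + sqrt(2)/2)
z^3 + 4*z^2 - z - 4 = (z - 1)*(z + 1)*(z + 4)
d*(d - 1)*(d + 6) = d^3 + 5*d^2 - 6*d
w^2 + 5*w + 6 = (w + 2)*(w + 3)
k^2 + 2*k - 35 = (k - 5)*(k + 7)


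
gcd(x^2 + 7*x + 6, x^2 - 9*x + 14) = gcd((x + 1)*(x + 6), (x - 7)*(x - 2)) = 1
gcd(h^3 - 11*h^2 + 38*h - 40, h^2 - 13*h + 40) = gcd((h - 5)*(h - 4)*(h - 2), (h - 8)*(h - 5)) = h - 5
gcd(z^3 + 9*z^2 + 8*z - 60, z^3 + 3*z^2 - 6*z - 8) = z - 2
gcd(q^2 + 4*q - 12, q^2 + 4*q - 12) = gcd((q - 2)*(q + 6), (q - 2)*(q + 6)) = q^2 + 4*q - 12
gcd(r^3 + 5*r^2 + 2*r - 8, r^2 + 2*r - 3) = r - 1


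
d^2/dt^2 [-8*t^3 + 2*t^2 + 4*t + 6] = 4 - 48*t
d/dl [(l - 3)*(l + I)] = 2*l - 3 + I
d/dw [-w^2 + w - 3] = 1 - 2*w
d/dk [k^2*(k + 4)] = k*(3*k + 8)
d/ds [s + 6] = 1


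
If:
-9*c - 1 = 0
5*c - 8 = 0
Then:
No Solution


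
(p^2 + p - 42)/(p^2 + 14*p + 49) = (p - 6)/(p + 7)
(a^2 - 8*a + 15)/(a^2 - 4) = (a^2 - 8*a + 15)/(a^2 - 4)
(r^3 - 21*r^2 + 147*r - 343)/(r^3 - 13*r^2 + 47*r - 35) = (r^2 - 14*r + 49)/(r^2 - 6*r + 5)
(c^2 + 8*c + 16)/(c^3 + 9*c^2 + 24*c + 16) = 1/(c + 1)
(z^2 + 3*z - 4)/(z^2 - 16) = (z - 1)/(z - 4)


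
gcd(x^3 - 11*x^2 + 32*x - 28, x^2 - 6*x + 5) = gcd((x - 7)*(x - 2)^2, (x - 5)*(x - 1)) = 1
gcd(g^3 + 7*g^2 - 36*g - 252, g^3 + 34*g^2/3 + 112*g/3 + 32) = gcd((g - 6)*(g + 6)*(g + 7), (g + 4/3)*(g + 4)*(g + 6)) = g + 6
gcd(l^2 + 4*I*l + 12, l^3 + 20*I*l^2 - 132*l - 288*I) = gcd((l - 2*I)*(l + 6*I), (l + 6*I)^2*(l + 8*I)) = l + 6*I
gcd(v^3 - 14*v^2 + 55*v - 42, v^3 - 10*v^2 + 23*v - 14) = v^2 - 8*v + 7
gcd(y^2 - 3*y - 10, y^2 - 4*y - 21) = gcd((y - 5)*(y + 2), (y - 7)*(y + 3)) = 1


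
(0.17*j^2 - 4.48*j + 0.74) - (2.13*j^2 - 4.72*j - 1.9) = -1.96*j^2 + 0.239999999999999*j + 2.64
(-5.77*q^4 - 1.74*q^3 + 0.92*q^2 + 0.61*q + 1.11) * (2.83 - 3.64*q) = 21.0028*q^5 - 9.9955*q^4 - 8.273*q^3 + 0.3832*q^2 - 2.3141*q + 3.1413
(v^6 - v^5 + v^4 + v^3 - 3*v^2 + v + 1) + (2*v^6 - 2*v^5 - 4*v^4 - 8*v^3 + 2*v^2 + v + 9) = 3*v^6 - 3*v^5 - 3*v^4 - 7*v^3 - v^2 + 2*v + 10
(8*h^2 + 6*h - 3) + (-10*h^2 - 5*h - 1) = -2*h^2 + h - 4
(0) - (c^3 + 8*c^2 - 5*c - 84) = -c^3 - 8*c^2 + 5*c + 84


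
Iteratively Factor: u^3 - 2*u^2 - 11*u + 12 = (u - 1)*(u^2 - u - 12) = (u - 4)*(u - 1)*(u + 3)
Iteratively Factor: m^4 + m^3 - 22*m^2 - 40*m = (m + 4)*(m^3 - 3*m^2 - 10*m) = m*(m + 4)*(m^2 - 3*m - 10) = m*(m - 5)*(m + 4)*(m + 2)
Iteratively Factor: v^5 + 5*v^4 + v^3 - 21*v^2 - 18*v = (v + 3)*(v^4 + 2*v^3 - 5*v^2 - 6*v) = v*(v + 3)*(v^3 + 2*v^2 - 5*v - 6) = v*(v + 3)^2*(v^2 - v - 2) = v*(v - 2)*(v + 3)^2*(v + 1)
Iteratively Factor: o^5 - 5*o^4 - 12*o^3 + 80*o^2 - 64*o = (o)*(o^4 - 5*o^3 - 12*o^2 + 80*o - 64) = o*(o - 1)*(o^3 - 4*o^2 - 16*o + 64) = o*(o - 4)*(o - 1)*(o^2 - 16) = o*(o - 4)^2*(o - 1)*(o + 4)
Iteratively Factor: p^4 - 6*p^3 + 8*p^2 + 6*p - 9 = (p + 1)*(p^3 - 7*p^2 + 15*p - 9) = (p - 1)*(p + 1)*(p^2 - 6*p + 9) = (p - 3)*(p - 1)*(p + 1)*(p - 3)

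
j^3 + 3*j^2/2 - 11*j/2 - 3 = (j - 2)*(j + 1/2)*(j + 3)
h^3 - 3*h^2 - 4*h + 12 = (h - 3)*(h - 2)*(h + 2)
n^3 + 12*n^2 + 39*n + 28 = (n + 1)*(n + 4)*(n + 7)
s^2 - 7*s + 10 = (s - 5)*(s - 2)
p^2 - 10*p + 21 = (p - 7)*(p - 3)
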